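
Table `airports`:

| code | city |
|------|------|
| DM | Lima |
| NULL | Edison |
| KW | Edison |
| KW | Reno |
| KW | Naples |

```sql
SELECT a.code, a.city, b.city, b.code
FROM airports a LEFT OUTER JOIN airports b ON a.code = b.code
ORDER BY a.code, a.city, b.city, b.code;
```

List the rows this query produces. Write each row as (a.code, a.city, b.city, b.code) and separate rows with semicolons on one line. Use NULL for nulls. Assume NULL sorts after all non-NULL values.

(DM, Lima, Lima, DM); (KW, Edison, Edison, KW); (KW, Edison, Naples, KW); (KW, Edison, Reno, KW); (KW, Naples, Edison, KW); (KW, Naples, Naples, KW); (KW, Naples, Reno, KW); (KW, Reno, Edison, KW); (KW, Reno, Naples, KW); (KW, Reno, Reno, KW); (NULL, Edison, NULL, NULL)

LEFT JOIN keeps every row from `airports a`; unmatched rows get NULL for `airports b`'s columns.
Matching on a.code = b.code. A NULL in a compared column never satisfies the condition.
Matched pairs: 10; unmatched a rows kept: 1.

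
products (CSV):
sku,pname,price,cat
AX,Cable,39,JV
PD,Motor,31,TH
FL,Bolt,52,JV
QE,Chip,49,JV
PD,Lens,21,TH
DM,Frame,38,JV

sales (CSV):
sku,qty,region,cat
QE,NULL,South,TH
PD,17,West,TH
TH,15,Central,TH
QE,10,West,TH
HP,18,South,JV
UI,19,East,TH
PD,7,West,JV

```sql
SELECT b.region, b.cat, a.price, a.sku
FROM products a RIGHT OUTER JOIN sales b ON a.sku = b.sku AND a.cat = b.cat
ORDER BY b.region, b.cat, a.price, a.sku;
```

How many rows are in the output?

8

RIGHT JOIN keeps every row from `sales`; unmatched rows get NULL for `products`'s columns.
Matching on a.sku = b.sku AND a.cat = b.cat.
- a (sku=AX, cat=JV) has no partner in b.
- a (sku=PD, cat=TH) pairs with 1 row(s) of b.
- a (sku=FL, cat=JV) has no partner in b.
- a (sku=QE, cat=JV) has no partner in b.
- a (sku=PD, cat=TH) pairs with 1 row(s) of b.
- a (sku=DM, cat=JV) has no partner in b.
- plus 6 unmatched b row(s), each kept with NULL a columns.
Total: 2 matched + 6 padded = 8 rows.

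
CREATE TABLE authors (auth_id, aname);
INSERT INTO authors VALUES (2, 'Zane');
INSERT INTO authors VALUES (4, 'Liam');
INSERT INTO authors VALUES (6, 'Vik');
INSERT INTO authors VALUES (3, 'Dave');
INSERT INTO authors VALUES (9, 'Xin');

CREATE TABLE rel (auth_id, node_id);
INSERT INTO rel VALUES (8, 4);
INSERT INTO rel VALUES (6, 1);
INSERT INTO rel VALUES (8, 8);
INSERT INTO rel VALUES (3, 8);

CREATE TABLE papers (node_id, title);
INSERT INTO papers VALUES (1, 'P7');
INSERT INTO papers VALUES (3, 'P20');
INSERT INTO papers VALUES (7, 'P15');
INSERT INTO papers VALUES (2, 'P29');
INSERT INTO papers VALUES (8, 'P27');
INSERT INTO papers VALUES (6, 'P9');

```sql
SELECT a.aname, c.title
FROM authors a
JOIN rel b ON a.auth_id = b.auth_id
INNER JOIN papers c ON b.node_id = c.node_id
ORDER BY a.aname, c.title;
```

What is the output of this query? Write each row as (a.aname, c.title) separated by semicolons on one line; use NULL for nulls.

Joins associate left-to-right: authors INNER JOIN rel on auth_id gives 2 intermediate row(s).
Then INNER JOIN `papers c` on node_id: keep only rows whose b.node_id appears in c.

(Dave, P27); (Vik, P7)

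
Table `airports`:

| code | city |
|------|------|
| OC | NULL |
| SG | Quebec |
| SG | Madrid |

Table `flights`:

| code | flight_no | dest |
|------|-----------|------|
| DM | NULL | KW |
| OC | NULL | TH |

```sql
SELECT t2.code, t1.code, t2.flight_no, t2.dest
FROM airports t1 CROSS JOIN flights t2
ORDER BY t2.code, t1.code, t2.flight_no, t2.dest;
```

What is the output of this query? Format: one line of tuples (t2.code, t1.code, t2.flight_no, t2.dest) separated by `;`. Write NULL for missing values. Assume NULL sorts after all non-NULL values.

(DM, OC, NULL, KW); (DM, SG, NULL, KW); (DM, SG, NULL, KW); (OC, OC, NULL, TH); (OC, SG, NULL, TH); (OC, SG, NULL, TH)

CROSS JOIN pairs every row of `airports` with every row of `flights`: 3 × 2 = 6 rows.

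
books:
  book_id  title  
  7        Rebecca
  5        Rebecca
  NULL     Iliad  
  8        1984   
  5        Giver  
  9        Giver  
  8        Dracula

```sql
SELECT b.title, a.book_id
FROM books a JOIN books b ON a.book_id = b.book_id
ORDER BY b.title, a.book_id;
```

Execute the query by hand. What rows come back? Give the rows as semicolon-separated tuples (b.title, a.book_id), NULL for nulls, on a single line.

(1984, 8); (1984, 8); (Dracula, 8); (Dracula, 8); (Giver, 5); (Giver, 5); (Giver, 9); (Rebecca, 5); (Rebecca, 5); (Rebecca, 7)

INNER JOIN keeps only pairs where the ON condition holds.
Matching on a.book_id = b.book_id. A NULL in a compared column never satisfies the condition.
- a[0] book_id=7 → 1 match(es) in b → 1 row(s).
- a[1] book_id=5 → 2 match(es) in b → 2 row(s).
- a[2] book_id=NULL → no match; dropped.
- a[3] book_id=8 → 2 match(es) in b → 2 row(s).
- a[4] book_id=5 → 2 match(es) in b → 2 row(s).
- a[5] book_id=9 → 1 match(es) in b → 1 row(s).
- a[6] book_id=8 → 2 match(es) in b → 2 row(s).
After projecting and ordering:
b.title | a.book_id
1984 | 8
1984 | 8
Dracula | 8
Dracula | 8
Giver | 5
Giver | 5
Giver | 9
Rebecca | 5
Rebecca | 5
Rebecca | 7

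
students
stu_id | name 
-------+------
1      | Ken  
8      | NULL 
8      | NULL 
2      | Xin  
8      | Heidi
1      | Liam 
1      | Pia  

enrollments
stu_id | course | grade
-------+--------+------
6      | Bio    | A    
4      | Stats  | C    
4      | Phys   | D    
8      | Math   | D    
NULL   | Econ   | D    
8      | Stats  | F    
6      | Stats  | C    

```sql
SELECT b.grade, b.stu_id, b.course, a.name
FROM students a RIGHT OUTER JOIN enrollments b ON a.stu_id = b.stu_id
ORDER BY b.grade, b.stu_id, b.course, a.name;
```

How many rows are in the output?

11

RIGHT JOIN keeps every row from `enrollments`; unmatched rows get NULL for `students`'s columns.
Matching on a.stu_id = b.stu_id. A NULL in a compared column never satisfies the condition.
- stu_id=1: no matching b row.
- stu_id=8: 2 matching b row(s), so 2 row(s) emitted.
- stu_id=8: 2 matching b row(s), so 2 row(s) emitted.
- stu_id=2: no matching b row.
- stu_id=8: 2 matching b row(s), so 2 row(s) emitted.
- stu_id=1: no matching b row.
- stu_id=1: no matching b row.
- plus 5 unmatched b row(s), each kept with NULL a columns.
Total: 6 matched + 5 padded = 11 rows.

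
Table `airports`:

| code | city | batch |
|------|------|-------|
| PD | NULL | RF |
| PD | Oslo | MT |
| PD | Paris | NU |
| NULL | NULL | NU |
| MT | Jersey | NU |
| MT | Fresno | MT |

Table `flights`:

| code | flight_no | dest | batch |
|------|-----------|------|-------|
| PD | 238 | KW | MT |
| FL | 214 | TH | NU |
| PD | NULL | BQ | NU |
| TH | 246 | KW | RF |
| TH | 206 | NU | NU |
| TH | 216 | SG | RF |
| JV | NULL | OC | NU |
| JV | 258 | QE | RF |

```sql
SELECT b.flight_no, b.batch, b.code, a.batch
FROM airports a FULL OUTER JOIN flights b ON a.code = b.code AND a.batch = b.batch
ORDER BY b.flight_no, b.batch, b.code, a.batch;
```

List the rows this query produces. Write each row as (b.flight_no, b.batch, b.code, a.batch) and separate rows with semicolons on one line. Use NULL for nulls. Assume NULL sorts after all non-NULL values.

(206, NU, TH, NULL); (214, NU, FL, NULL); (216, RF, TH, NULL); (238, MT, PD, MT); (246, RF, TH, NULL); (258, RF, JV, NULL); (NULL, NU, JV, NULL); (NULL, NU, PD, NU); (NULL, NULL, NULL, MT); (NULL, NULL, NULL, NU); (NULL, NULL, NULL, NU); (NULL, NULL, NULL, RF)

FULL OUTER JOIN keeps every row from both sides; unmatched rows get NULL for the other side's columns.
Matching on a.code = b.code AND a.batch = b.batch. A NULL in a compared column never satisfies the condition.
- a row (code=PD, batch=RF): no match → kept, b columns NULL.
- a row (code=PD, batch=MT): matches 1 b row(s) → 1 output row(s).
- a row (code=PD, batch=NU): matches 1 b row(s) → 1 output row(s).
- a row (code=NULL, batch=NU): no match → kept, b columns NULL.
- a row (code=MT, batch=NU): no match → kept, b columns NULL.
- a row (code=MT, batch=MT): no match → kept, b columns NULL.
- 6 b row(s) had no a match → kept, a columns NULL.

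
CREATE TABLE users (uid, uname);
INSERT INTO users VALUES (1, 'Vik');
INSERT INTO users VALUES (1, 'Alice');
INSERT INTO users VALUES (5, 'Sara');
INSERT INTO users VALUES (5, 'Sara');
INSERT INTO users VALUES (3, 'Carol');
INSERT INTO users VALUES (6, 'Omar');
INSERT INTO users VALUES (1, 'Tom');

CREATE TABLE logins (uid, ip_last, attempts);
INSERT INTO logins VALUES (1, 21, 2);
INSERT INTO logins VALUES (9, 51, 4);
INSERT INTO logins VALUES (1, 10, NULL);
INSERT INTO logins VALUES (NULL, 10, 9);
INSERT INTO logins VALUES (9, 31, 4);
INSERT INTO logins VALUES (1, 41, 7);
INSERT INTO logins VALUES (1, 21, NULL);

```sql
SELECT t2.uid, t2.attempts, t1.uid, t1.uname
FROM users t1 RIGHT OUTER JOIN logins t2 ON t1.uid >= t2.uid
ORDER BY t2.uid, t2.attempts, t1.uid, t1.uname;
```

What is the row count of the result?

RIGHT JOIN keeps every row from `logins`; unmatched rows get NULL for `users`'s columns.
Matching on t1.uid >= t2.uid. A NULL in a compared column never satisfies the condition.
Matched pairs: 28; unmatched t2 rows kept: 3.
Total: 28 matched + 3 padded = 31 rows.

31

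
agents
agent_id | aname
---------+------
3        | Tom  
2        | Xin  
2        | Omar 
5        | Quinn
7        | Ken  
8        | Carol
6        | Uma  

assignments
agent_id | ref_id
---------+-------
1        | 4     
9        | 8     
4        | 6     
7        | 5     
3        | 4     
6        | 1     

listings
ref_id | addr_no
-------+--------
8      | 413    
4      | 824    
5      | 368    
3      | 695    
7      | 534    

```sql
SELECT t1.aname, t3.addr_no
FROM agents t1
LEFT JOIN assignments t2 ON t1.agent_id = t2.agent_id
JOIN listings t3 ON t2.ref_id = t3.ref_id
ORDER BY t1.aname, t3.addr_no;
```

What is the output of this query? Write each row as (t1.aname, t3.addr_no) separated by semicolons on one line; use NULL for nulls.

Evaluate left to right. First `agents t1 LEFT JOIN assignments t2` on agent_id: 7 row(s).
Then INNER JOIN `listings t3` on ref_id: keep only rows whose t2.ref_id appears in t3.

(Ken, 368); (Tom, 824)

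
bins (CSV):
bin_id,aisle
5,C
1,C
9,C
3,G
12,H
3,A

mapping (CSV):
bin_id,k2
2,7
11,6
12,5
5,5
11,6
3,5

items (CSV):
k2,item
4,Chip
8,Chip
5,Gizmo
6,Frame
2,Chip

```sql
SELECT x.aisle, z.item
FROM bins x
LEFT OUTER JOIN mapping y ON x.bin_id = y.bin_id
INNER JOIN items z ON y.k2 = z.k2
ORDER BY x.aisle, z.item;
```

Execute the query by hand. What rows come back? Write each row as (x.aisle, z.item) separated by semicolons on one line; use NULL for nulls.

Step 1 — x LEFT JOIN y on bin_id → 6 row(s).
Then INNER JOIN `items z` on k2: keep only rows whose y.k2 appears in z.

(A, Gizmo); (C, Gizmo); (G, Gizmo); (H, Gizmo)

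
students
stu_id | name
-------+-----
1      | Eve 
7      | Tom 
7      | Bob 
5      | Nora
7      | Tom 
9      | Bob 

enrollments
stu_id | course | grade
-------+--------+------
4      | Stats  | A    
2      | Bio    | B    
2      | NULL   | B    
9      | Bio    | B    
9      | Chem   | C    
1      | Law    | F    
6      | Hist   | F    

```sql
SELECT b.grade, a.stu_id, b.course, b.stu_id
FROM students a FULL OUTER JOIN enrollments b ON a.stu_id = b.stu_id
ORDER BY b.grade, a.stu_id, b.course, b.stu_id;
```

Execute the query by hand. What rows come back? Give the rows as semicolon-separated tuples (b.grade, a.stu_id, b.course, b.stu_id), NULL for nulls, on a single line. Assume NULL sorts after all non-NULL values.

FULL OUTER JOIN keeps every row from both sides; unmatched rows get NULL for the other side's columns.
Matching on a.stu_id = b.stu_id.
- stu_id=1: 1 matching b row(s), so 1 row(s) emitted.
- stu_id=7: no b row matches, row kept with b columns NULL.
- stu_id=7: no b row matches, row kept with b columns NULL.
- stu_id=5: no b row matches, row kept with b columns NULL.
- stu_id=7: no b row matches, row kept with b columns NULL.
- stu_id=9: 2 matching b row(s), so 2 row(s) emitted.
- 4 row(s) from b found no a partner → padded with NULL.

(A, NULL, Stats, 4); (B, 9, Bio, 9); (B, NULL, Bio, 2); (B, NULL, NULL, 2); (C, 9, Chem, 9); (F, 1, Law, 1); (F, NULL, Hist, 6); (NULL, 5, NULL, NULL); (NULL, 7, NULL, NULL); (NULL, 7, NULL, NULL); (NULL, 7, NULL, NULL)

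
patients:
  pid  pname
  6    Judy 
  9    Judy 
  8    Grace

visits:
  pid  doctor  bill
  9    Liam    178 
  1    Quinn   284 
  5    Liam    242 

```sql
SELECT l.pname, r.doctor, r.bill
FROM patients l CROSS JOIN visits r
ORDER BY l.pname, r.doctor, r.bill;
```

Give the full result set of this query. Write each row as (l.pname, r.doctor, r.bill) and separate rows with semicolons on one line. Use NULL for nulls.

(Grace, Liam, 178); (Grace, Liam, 242); (Grace, Quinn, 284); (Judy, Liam, 178); (Judy, Liam, 178); (Judy, Liam, 242); (Judy, Liam, 242); (Judy, Quinn, 284); (Judy, Quinn, 284)

CROSS JOIN pairs every row of `patients` with every row of `visits`: 3 × 3 = 9 rows.
After projecting and ordering:
l.pname | r.doctor | r.bill
Grace | Liam | 178
Grace | Liam | 242
Grace | Quinn | 284
Judy | Liam | 178
Judy | Liam | 178
Judy | Liam | 242
Judy | Liam | 242
Judy | Quinn | 284
Judy | Quinn | 284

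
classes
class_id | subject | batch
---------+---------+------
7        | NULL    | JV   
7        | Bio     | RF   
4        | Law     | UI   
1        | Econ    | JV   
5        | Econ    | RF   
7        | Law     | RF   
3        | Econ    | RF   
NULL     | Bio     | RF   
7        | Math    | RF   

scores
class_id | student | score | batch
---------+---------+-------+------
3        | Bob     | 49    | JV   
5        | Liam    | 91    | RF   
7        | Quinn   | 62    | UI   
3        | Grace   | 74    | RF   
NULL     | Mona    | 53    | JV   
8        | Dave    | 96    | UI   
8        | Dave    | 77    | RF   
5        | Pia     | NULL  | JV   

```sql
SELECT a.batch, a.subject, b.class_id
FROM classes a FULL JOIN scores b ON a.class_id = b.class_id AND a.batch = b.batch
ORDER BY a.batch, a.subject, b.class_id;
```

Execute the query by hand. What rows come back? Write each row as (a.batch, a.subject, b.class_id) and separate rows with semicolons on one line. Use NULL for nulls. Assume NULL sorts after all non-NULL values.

(JV, Econ, NULL); (JV, NULL, NULL); (RF, Bio, NULL); (RF, Bio, NULL); (RF, Econ, 3); (RF, Econ, 5); (RF, Law, NULL); (RF, Math, NULL); (UI, Law, NULL); (NULL, NULL, 3); (NULL, NULL, 5); (NULL, NULL, 7); (NULL, NULL, 8); (NULL, NULL, 8); (NULL, NULL, NULL)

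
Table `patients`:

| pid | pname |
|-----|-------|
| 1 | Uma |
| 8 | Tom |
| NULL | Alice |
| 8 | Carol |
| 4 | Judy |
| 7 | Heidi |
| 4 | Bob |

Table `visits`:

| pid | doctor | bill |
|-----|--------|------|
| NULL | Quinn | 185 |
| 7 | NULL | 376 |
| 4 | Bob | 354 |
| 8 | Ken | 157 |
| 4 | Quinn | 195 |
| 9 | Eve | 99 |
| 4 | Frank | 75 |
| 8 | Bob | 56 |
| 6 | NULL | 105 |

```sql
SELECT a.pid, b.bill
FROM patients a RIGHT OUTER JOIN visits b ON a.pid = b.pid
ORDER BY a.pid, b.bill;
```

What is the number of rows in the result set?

14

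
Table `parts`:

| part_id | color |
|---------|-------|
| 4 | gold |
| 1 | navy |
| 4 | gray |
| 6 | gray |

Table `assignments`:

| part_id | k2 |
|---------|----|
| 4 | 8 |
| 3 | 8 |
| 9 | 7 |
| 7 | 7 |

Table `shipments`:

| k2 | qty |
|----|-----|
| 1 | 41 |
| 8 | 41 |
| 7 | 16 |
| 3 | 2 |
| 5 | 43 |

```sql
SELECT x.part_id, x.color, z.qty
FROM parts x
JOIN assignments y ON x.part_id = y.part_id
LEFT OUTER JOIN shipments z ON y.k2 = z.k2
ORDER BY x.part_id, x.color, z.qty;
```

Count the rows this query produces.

Step 1 — x INNER JOIN y on part_id → 2 row(s).
Then LEFT JOIN `shipments z` on k2: each of those 2 rows is kept; rows whose y.k2 has no match in z get NULL for z's columns.
Result: 2 row(s).

2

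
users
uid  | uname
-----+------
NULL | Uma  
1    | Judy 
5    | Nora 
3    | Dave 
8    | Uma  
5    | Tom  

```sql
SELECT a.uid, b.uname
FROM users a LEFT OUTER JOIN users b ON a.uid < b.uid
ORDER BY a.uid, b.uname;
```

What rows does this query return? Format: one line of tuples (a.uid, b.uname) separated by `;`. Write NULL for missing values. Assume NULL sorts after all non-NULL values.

(1, Dave); (1, Nora); (1, Tom); (1, Uma); (3, Nora); (3, Tom); (3, Uma); (5, Uma); (5, Uma); (8, NULL); (NULL, NULL)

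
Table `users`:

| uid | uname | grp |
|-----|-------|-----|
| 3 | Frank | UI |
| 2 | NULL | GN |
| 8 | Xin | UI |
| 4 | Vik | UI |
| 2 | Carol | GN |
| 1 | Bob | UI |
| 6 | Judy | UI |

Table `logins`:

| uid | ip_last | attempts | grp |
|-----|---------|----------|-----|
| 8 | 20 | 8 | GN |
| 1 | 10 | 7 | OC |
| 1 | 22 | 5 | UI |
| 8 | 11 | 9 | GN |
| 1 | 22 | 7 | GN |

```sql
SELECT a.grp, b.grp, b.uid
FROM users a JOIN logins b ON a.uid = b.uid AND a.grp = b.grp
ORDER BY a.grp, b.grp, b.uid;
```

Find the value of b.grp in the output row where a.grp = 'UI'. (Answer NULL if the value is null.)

INNER JOIN keeps only pairs where the ON condition holds.
Matching on a.uid = b.uid AND a.grp = b.grp.
- uid=3, grp=UI: no matching b row, dropped.
- uid=2, grp=GN: no matching b row, dropped.
- uid=8, grp=UI: no matching b row, dropped.
- uid=4, grp=UI: no matching b row, dropped.
- uid=2, grp=GN: no matching b row, dropped.
- uid=1, grp=UI: 1 matching b row(s), so 1 row(s) emitted.
- uid=6, grp=UI: no matching b row, dropped.

UI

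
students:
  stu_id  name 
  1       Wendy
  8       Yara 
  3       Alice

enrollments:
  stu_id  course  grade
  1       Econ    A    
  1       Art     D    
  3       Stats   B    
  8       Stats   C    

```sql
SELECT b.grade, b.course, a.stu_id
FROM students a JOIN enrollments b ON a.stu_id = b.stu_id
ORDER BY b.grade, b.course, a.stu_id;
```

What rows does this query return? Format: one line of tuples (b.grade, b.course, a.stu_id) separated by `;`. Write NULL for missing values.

INNER JOIN keeps only pairs where the ON condition holds.
Matching on a.stu_id = b.stu_id.
- stu_id=1: 2 matching b row(s), so 2 row(s) emitted.
- stu_id=8: 1 matching b row(s), so 1 row(s) emitted.
- stu_id=3: 1 matching b row(s), so 1 row(s) emitted.
After projecting and ordering:
b.grade | b.course | a.stu_id
A | Econ | 1
B | Stats | 3
C | Stats | 8
D | Art | 1

(A, Econ, 1); (B, Stats, 3); (C, Stats, 8); (D, Art, 1)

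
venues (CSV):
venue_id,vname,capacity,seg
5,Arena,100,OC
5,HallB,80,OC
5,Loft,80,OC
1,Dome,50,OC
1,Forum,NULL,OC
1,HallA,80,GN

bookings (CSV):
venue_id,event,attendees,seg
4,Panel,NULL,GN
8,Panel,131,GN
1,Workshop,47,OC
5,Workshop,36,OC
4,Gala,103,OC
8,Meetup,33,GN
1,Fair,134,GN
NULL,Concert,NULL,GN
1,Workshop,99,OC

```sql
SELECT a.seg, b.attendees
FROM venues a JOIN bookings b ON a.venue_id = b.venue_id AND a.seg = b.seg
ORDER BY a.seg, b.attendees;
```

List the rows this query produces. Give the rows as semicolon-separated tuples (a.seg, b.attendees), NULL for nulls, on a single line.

(GN, 134); (OC, 36); (OC, 36); (OC, 36); (OC, 47); (OC, 47); (OC, 99); (OC, 99)

INNER JOIN keeps only pairs where the ON condition holds.
Matching on a.venue_id = b.venue_id AND a.seg = b.seg. A NULL in a compared column never satisfies the condition.
Matched pairs: 8.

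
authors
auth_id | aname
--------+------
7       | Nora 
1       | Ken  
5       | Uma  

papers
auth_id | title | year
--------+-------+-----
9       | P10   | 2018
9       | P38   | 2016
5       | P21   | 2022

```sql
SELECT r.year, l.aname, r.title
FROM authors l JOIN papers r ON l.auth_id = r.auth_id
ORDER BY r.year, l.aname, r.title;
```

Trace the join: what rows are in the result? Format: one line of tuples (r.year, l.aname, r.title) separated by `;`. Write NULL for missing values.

(2022, Uma, P21)

INNER JOIN keeps only pairs where the ON condition holds.
Matching on l.auth_id = r.auth_id.
Matched pairs: 1.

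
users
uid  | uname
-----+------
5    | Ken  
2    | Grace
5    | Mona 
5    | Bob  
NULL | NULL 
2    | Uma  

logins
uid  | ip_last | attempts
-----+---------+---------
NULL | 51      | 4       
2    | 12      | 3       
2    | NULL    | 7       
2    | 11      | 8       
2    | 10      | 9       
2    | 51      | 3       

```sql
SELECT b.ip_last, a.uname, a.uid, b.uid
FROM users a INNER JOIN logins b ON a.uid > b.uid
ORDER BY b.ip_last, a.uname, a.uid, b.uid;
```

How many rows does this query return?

15

INNER JOIN keeps only pairs where the ON condition holds.
Matching on a.uid > b.uid. A NULL in a compared column never satisfies the condition.
- uid=5: 5 matching b row(s), so 5 row(s) emitted.
- uid=2: no matching b row, dropped.
- uid=5: 5 matching b row(s), so 5 row(s) emitted.
- uid=5: 5 matching b row(s), so 5 row(s) emitted.
- uid=NULL: no matching b row, dropped.
- uid=2: no matching b row, dropped.
Total: 15 rows.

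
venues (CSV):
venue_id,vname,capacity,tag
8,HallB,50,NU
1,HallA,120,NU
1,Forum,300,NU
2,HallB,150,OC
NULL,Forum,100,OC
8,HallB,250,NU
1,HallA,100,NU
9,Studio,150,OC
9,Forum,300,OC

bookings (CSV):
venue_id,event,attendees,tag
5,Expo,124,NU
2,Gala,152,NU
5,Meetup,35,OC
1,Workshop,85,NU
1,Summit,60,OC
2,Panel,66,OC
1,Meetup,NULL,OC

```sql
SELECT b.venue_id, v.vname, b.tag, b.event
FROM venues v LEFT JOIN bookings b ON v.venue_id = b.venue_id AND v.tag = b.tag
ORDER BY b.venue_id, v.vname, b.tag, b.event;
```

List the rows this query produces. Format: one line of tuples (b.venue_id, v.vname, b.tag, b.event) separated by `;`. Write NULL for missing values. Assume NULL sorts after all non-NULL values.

LEFT JOIN keeps every row from `venues`; unmatched rows get NULL for `bookings`'s columns.
Matching on v.venue_id = b.venue_id AND v.tag = b.tag. A NULL in a compared column never satisfies the condition.
Matched pairs: 4; unmatched v rows kept: 5.

(1, Forum, NU, Workshop); (1, HallA, NU, Workshop); (1, HallA, NU, Workshop); (2, HallB, OC, Panel); (NULL, Forum, NULL, NULL); (NULL, Forum, NULL, NULL); (NULL, HallB, NULL, NULL); (NULL, HallB, NULL, NULL); (NULL, Studio, NULL, NULL)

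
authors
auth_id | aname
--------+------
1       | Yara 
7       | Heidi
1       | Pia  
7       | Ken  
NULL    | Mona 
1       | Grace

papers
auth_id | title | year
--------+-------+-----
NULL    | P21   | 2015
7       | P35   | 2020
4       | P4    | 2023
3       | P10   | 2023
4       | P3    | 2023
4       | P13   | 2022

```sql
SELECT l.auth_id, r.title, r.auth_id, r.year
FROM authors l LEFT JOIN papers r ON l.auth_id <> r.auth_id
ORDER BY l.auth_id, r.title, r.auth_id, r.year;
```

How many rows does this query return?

24

LEFT JOIN keeps every row from `authors`; unmatched rows get NULL for `papers`'s columns.
Matching on l.auth_id <> r.auth_id. A NULL in a compared column never satisfies the condition.
- l row (auth_id=1): matches 5 r row(s) → 5 output row(s).
- l row (auth_id=7): matches 4 r row(s) → 4 output row(s).
- l row (auth_id=1): matches 5 r row(s) → 5 output row(s).
- l row (auth_id=7): matches 4 r row(s) → 4 output row(s).
- l row (auth_id=NULL): no match → kept, r columns NULL.
- l row (auth_id=1): matches 5 r row(s) → 5 output row(s).
Total: 23 matched + 1 padded = 24 rows.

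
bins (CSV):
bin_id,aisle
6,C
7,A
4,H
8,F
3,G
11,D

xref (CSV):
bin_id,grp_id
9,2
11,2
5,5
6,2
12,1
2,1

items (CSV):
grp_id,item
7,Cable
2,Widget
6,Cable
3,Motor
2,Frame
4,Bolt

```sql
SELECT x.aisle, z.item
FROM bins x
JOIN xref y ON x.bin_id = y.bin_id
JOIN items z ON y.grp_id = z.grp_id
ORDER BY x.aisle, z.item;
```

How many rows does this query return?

4

Evaluate left to right. First `bins x INNER JOIN xref y` on bin_id: 2 row(s).
Then INNER JOIN `items z` on grp_id: keep only rows whose y.grp_id appears in z.
Result: 4 row(s).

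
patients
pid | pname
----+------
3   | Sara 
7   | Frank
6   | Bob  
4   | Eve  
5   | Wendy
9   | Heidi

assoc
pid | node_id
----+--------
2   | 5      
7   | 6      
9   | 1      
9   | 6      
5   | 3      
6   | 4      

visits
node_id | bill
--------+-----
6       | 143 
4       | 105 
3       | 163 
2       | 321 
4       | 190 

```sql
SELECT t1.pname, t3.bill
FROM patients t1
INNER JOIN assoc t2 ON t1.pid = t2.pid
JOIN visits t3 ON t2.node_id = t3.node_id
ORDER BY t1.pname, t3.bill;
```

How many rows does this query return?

5

Joins associate left-to-right: patients INNER JOIN assoc on pid gives 5 intermediate row(s).
Then INNER JOIN `visits t3` on node_id: keep only rows whose t2.node_id appears in t3.
Result: 5 row(s).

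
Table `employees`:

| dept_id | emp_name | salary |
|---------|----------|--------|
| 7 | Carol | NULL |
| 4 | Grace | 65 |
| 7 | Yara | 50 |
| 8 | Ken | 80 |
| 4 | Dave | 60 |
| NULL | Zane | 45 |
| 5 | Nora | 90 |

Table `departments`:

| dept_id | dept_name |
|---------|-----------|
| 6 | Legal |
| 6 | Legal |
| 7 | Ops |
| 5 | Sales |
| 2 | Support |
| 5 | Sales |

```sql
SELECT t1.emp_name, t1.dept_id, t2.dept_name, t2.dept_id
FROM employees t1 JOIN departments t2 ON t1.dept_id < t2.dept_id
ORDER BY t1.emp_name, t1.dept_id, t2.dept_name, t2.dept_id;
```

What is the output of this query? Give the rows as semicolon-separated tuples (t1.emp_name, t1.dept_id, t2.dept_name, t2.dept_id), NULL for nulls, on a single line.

INNER JOIN keeps only pairs where the ON condition holds.
Matching on t1.dept_id < t2.dept_id. A NULL in a compared column never satisfies the condition.
- t1 row (dept_id=7): no match → dropped.
- t1 row (dept_id=4): matches 5 t2 row(s) → 5 output row(s).
- t1 row (dept_id=7): no match → dropped.
- t1 row (dept_id=8): no match → dropped.
- t1 row (dept_id=4): matches 5 t2 row(s) → 5 output row(s).
- t1 row (dept_id=NULL): no match → dropped.
- t1 row (dept_id=5): matches 3 t2 row(s) → 3 output row(s).

(Dave, 4, Legal, 6); (Dave, 4, Legal, 6); (Dave, 4, Ops, 7); (Dave, 4, Sales, 5); (Dave, 4, Sales, 5); (Grace, 4, Legal, 6); (Grace, 4, Legal, 6); (Grace, 4, Ops, 7); (Grace, 4, Sales, 5); (Grace, 4, Sales, 5); (Nora, 5, Legal, 6); (Nora, 5, Legal, 6); (Nora, 5, Ops, 7)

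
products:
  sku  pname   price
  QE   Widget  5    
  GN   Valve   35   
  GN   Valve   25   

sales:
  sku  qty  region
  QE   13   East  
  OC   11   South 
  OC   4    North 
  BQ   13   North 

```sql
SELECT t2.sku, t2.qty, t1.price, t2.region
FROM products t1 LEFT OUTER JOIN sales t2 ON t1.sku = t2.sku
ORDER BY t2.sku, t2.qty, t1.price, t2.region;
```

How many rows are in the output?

3

LEFT JOIN keeps every row from `products`; unmatched rows get NULL for `sales`'s columns.
Matching on t1.sku = t2.sku.
- t1 row (sku=QE): matches 1 t2 row(s) → 1 output row(s).
- t1 row (sku=GN): no match → kept, t2 columns NULL.
- t1 row (sku=GN): no match → kept, t2 columns NULL.
Total: 1 matched + 2 padded = 3 rows.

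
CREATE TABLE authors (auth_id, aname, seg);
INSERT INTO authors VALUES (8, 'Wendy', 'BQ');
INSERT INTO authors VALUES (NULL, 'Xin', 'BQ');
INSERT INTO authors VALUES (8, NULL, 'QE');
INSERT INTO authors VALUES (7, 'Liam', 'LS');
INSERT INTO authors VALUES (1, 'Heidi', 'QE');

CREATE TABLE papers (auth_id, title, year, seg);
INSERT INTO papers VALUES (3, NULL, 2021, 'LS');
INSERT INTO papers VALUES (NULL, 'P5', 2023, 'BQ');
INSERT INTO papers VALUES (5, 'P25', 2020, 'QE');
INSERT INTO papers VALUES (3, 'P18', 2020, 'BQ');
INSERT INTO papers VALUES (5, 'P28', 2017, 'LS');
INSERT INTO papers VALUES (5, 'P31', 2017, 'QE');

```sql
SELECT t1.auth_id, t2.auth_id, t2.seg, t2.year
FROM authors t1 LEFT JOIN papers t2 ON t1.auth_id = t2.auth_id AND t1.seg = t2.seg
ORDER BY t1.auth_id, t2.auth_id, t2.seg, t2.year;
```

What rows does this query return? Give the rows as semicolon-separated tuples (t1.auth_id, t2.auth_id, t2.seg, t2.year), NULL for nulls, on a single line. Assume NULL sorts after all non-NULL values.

(1, NULL, NULL, NULL); (7, NULL, NULL, NULL); (8, NULL, NULL, NULL); (8, NULL, NULL, NULL); (NULL, NULL, NULL, NULL)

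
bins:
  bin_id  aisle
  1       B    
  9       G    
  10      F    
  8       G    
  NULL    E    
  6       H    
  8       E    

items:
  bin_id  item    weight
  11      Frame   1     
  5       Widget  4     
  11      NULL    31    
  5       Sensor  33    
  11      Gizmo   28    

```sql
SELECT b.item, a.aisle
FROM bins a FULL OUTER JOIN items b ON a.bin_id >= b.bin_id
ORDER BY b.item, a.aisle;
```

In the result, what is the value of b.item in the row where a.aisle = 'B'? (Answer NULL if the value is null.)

FULL OUTER JOIN keeps every row from both sides; unmatched rows get NULL for the other side's columns.
Matching on a.bin_id >= b.bin_id. A NULL in a compared column never satisfies the condition.
- a (bin_id=1) has no partner → padded with NULL.
- a (bin_id=9) pairs with 2 row(s) of b.
- a (bin_id=10) pairs with 2 row(s) of b.
- a (bin_id=8) pairs with 2 row(s) of b.
- a (bin_id=NULL) has no partner → padded with NULL.
- a (bin_id=6) pairs with 2 row(s) of b.
- a (bin_id=8) pairs with 2 row(s) of b.
- 3 row(s) from b found no a partner → padded with NULL.

NULL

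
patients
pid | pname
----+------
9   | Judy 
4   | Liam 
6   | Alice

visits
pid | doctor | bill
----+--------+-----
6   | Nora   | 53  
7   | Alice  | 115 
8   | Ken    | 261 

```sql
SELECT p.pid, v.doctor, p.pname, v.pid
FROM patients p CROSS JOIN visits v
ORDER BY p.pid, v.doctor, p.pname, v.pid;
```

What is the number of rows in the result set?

CROSS JOIN pairs every row of `patients` with every row of `visits`: 3 × 3 = 9 rows.

9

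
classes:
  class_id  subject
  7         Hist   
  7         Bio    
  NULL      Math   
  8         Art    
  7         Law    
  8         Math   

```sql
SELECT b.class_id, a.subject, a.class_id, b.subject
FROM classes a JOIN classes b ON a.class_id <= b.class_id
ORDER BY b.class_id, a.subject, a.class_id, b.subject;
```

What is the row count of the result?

INNER JOIN keeps only pairs where the ON condition holds.
Matching on a.class_id <= b.class_id. A NULL in a compared column never satisfies the condition.
- a row (class_id=7): matches 5 b row(s) → 5 output row(s).
- a row (class_id=7): matches 5 b row(s) → 5 output row(s).
- a row (class_id=NULL): no match → dropped.
- a row (class_id=8): matches 2 b row(s) → 2 output row(s).
- a row (class_id=7): matches 5 b row(s) → 5 output row(s).
- a row (class_id=8): matches 2 b row(s) → 2 output row(s).
Total: 19 rows.

19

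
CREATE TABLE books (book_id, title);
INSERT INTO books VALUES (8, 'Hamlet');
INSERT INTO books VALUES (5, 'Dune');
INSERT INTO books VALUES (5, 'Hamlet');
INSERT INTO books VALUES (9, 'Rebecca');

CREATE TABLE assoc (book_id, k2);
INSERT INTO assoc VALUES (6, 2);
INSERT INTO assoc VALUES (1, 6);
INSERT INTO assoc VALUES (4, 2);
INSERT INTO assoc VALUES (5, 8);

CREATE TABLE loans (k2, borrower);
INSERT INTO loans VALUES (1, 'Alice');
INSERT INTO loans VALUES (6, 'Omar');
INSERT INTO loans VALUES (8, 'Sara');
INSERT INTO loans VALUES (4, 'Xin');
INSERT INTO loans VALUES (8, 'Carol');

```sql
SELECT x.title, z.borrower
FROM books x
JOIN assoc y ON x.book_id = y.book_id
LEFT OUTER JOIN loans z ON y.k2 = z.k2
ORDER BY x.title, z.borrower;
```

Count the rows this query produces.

4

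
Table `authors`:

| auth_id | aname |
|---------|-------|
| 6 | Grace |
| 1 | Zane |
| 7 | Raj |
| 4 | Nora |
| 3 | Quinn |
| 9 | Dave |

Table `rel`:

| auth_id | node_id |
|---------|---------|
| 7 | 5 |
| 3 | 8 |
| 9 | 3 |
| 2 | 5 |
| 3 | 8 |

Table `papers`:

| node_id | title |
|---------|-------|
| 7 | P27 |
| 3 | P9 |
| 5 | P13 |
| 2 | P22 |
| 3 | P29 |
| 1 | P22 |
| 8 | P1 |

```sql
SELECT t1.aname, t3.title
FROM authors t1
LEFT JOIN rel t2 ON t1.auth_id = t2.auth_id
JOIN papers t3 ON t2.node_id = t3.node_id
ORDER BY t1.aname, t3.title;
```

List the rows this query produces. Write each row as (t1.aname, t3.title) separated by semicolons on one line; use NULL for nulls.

Evaluate left to right. First `authors t1 LEFT JOIN rel t2` on auth_id: 7 row(s).
Then INNER JOIN `papers t3` on node_id: keep only rows whose t2.node_id appears in t3.

(Dave, P29); (Dave, P9); (Quinn, P1); (Quinn, P1); (Raj, P13)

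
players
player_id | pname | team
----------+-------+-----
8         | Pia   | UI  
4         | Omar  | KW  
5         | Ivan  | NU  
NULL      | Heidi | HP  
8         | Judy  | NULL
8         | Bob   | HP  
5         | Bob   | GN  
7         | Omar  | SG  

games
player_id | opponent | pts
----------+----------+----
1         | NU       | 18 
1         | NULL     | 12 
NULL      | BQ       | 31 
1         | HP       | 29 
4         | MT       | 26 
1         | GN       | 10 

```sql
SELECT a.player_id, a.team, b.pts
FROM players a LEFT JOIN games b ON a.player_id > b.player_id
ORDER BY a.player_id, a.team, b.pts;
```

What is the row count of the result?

LEFT JOIN keeps every row from `players`; unmatched rows get NULL for `games`'s columns.
Matching on a.player_id > b.player_id. A NULL in a compared column never satisfies the condition.
Matched pairs: 34; unmatched a rows kept: 1.
Total: 34 matched + 1 padded = 35 rows.

35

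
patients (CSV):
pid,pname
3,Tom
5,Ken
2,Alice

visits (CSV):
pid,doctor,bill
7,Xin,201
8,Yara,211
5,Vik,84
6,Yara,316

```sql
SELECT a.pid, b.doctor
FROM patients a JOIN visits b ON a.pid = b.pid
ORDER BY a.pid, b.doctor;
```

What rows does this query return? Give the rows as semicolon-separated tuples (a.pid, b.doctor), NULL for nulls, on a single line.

(5, Vik)

INNER JOIN keeps only pairs where the ON condition holds.
Matching on a.pid = b.pid.
- a (pid=3) has no partner → excluded.
- a (pid=5) pairs with 1 row(s) of b.
- a (pid=2) has no partner → excluded.
After projecting and ordering:
a.pid | b.doctor
5 | Vik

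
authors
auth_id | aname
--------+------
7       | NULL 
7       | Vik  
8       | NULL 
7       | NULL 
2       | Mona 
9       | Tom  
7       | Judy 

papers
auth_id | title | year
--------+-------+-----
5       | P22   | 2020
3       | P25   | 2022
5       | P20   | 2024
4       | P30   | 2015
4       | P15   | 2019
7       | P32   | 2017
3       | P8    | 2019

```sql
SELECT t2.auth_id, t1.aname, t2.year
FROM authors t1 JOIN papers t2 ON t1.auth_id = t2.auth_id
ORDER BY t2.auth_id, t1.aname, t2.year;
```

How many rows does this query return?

INNER JOIN keeps only pairs where the ON condition holds.
Matching on t1.auth_id = t2.auth_id.
Matched pairs: 4.
Total: 4 rows.

4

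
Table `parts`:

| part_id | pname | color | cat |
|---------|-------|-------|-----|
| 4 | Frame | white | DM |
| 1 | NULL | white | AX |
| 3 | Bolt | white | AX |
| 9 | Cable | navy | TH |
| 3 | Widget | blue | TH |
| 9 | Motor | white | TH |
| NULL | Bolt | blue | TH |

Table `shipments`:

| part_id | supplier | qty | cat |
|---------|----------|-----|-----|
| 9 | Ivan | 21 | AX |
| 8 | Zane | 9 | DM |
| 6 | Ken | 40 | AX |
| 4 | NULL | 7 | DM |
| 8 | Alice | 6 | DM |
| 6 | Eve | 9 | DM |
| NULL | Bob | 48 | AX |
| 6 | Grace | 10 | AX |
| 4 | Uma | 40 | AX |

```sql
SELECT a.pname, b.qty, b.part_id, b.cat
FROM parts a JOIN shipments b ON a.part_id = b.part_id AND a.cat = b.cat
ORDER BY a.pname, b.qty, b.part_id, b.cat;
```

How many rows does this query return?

INNER JOIN keeps only pairs where the ON condition holds.
Matching on a.part_id = b.part_id AND a.cat = b.cat. A NULL in a compared column never satisfies the condition.
- part_id=4, cat=DM: 1 matching b row(s), so 1 row(s) emitted.
- part_id=1, cat=AX: no matching b row, dropped.
- part_id=3, cat=AX: no matching b row, dropped.
- part_id=9, cat=TH: no matching b row, dropped.
- part_id=3, cat=TH: no matching b row, dropped.
- part_id=9, cat=TH: no matching b row, dropped.
- part_id=NULL, cat=TH: no matching b row, dropped.
Total: 1 rows.

1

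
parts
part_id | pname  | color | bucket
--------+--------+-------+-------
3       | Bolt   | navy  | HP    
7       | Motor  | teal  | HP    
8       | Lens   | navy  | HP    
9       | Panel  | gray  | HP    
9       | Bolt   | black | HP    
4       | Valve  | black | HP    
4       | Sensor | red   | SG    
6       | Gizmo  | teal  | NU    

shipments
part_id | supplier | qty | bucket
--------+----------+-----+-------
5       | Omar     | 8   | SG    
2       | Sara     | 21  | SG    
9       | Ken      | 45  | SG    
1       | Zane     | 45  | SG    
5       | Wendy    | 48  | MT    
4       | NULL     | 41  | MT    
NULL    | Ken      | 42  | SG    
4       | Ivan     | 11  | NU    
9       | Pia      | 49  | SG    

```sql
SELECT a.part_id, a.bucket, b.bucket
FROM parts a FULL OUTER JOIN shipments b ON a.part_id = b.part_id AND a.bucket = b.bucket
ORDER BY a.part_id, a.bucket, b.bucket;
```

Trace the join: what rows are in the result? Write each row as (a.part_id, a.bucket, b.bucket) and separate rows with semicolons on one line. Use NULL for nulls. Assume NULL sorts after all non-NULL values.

(3, HP, NULL); (4, HP, NULL); (4, SG, NULL); (6, NU, NULL); (7, HP, NULL); (8, HP, NULL); (9, HP, NULL); (9, HP, NULL); (NULL, NULL, MT); (NULL, NULL, MT); (NULL, NULL, NU); (NULL, NULL, SG); (NULL, NULL, SG); (NULL, NULL, SG); (NULL, NULL, SG); (NULL, NULL, SG); (NULL, NULL, SG)

FULL OUTER JOIN keeps every row from both sides; unmatched rows get NULL for the other side's columns.
Matching on a.part_id = b.part_id AND a.bucket = b.bucket. A NULL in a compared column never satisfies the condition.
Matched pairs: 0; unmatched a rows kept: 8; unmatched b rows kept: 9.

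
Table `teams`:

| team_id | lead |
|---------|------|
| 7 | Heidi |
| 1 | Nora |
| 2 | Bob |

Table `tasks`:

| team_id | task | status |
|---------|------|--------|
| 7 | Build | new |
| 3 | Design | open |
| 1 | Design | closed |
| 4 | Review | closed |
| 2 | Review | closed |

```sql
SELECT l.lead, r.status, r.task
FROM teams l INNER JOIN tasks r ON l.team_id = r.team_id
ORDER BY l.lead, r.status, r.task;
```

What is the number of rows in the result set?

3

INNER JOIN keeps only pairs where the ON condition holds.
Matching on l.team_id = r.team_id.
- l (team_id=7) pairs with 1 row(s) of r.
- l (team_id=1) pairs with 1 row(s) of r.
- l (team_id=2) pairs with 1 row(s) of r.
Total: 3 rows.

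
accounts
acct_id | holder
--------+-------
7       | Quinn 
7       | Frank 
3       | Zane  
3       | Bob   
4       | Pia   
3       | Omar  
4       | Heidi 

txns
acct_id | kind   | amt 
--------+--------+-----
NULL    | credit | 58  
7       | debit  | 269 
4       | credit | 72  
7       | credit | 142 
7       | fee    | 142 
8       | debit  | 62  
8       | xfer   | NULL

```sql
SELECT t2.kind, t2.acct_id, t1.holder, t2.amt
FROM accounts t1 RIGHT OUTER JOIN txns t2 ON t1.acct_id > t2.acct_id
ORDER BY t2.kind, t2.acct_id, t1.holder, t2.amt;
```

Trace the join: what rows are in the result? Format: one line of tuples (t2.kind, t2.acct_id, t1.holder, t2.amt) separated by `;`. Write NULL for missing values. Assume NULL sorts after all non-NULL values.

RIGHT JOIN keeps every row from `txns`; unmatched rows get NULL for `accounts`'s columns.
Matching on t1.acct_id > t2.acct_id. A NULL in a compared column never satisfies the condition.
- t1[0] acct_id=7 → 1 match(es) in t2 → 1 row(s).
- t1[1] acct_id=7 → 1 match(es) in t2 → 1 row(s).
- t1[2] acct_id=3 → no match.
- t1[3] acct_id=3 → no match.
- t1[4] acct_id=4 → no match.
- t1[5] acct_id=3 → no match.
- t1[6] acct_id=4 → no match.
- 6 t2 row(s) had no t1 match → kept, t1 columns NULL.
After projecting and ordering:
t2.kind | t2.acct_id | t1.holder | t2.amt
credit | 4 | Frank | 72
credit | 4 | Quinn | 72
credit | 7 | NULL | 142
credit | NULL | NULL | 58
debit | 7 | NULL | 269
debit | 8 | NULL | 62
fee | 7 | NULL | 142
xfer | 8 | NULL | NULL

(credit, 4, Frank, 72); (credit, 4, Quinn, 72); (credit, 7, NULL, 142); (credit, NULL, NULL, 58); (debit, 7, NULL, 269); (debit, 8, NULL, 62); (fee, 7, NULL, 142); (xfer, 8, NULL, NULL)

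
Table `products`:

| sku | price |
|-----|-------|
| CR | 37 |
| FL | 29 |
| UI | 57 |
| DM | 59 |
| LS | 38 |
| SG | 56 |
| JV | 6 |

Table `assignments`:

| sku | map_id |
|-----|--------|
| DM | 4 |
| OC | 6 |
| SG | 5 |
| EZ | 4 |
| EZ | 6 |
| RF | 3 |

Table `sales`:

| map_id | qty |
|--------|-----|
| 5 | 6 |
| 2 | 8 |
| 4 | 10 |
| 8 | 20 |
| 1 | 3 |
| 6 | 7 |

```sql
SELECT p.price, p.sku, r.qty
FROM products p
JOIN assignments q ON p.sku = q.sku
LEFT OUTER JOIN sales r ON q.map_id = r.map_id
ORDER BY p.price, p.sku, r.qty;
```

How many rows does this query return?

2

Step 1 — p INNER JOIN q on sku → 2 row(s).
Then LEFT JOIN `sales r` on map_id: each of those 2 rows is kept; rows whose q.map_id has no match in r get NULL for r's columns.
Result: 2 row(s).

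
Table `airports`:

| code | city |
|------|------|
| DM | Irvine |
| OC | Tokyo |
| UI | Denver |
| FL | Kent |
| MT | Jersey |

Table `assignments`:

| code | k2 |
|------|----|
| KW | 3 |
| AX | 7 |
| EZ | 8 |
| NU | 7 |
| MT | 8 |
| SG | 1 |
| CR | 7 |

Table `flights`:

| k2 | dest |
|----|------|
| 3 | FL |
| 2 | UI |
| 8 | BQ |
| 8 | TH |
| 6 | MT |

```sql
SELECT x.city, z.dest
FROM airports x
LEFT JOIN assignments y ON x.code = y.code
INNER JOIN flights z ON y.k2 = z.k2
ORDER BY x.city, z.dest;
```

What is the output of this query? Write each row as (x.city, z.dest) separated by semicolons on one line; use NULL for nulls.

(Jersey, BQ); (Jersey, TH)

Evaluate left to right. First `airports x LEFT JOIN assignments y` on code: 5 row(s).
Then INNER JOIN `flights z` on k2: keep only rows whose y.k2 appears in z.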